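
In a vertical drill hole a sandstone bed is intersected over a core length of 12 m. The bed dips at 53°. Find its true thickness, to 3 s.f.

True thickness t = h · cos(dip) = 12 × cos 53°
t = 12 × 0.6018 = 7.222 m

7.22 m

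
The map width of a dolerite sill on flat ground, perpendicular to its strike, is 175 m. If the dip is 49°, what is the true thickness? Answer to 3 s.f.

132 m

True thickness t = w · sin(dip) = 175 × sin 49°
t = 175 × 0.7547 = 132.074 m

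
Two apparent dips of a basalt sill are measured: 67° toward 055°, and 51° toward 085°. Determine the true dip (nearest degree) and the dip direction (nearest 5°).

true dip 71°, dip direction 020°

Represent each trace as a vector plunging at its apparent dip toward its trend (east-north-up frame): v₁ = (0.320, 0.224, -0.921), v₂ = (0.627, 0.055, -0.777).
n = v₁ × v₂ = (0.124, 0.328, 0.123) (taken with n_z > 0).
Dip δ = arctan(|n_h|/n_z) = arctan(0.351/0.123) = 70.7°.
Dip direction = azimuth of (n_x, n_y) = atan2(0.124, 0.328) = 21°.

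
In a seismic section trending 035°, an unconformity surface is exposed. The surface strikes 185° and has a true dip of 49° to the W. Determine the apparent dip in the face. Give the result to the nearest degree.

The section lies 30° from the strike.
tan(apparent dip) = tan 49° · sin 30° = 0.5752
apparent dip = arctan 0.5752 = 29.91°

30°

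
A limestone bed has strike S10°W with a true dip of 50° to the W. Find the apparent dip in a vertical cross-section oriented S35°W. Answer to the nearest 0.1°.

Angle between strike (S10°W) and section (S35°W): β = 25°.
tan α = tan 50° × sin 25° = 1.1918 × 0.4226 = 0.5037
α = arctan(0.5037) = 26.73°

26.7°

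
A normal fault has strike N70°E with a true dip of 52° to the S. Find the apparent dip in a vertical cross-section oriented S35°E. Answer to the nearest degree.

The section lies 75° from the strike.
tan α = tan 52° × sin 75° = 1.2799 × 0.9659 = 1.2363
α = arctan(1.2363) = 51.03°

51°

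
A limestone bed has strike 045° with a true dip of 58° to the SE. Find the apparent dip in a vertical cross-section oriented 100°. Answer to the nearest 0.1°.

The strike is 045° and the section trends 100°; the acute angle between them is β = 55°.
tan α = tan 58° × sin 55° = 1.6003 × 0.8192 = 1.3109
α = arctan(1.3109) = 52.66°

52.7°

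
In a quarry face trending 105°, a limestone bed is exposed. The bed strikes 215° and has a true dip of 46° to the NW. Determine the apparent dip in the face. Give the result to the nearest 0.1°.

The section lies 70° from the strike.
tan α = tan 46° × sin 70° = 1.0355 × 0.9397 = 0.9731
apparent dip = arctan 0.9731 = 44.22°

44.2°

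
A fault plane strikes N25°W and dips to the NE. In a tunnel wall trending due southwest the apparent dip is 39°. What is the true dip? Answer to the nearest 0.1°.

β = acute angle between strike N25°W and section due southwest = 70°.
tan(true dip) = tan 39° / sin 70° = 0.8618
true dip = arctan 0.8618 = 40.75°

40.8°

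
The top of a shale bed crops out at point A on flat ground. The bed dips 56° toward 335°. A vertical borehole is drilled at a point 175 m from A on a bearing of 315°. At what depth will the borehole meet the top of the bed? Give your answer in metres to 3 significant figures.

244 m

The hole lies 20° from the dip direction, so the down-dip offset is 175 × cos 20° = 164.45 m.
Depth = down-dip offset × tan(dip) = 164.45 × tan 56° = 164.45 × 1.4826
Depth = 243.80 m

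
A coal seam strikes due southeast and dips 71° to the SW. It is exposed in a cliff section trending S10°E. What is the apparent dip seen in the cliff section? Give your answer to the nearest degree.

59°

The strike is due southeast and the section trends S10°E; the acute angle between them is β = 35°.
tan α = tan 71° × sin 35° = 2.9042 × 0.5736 = 1.6658
α = arctan(1.6658) = 59.02°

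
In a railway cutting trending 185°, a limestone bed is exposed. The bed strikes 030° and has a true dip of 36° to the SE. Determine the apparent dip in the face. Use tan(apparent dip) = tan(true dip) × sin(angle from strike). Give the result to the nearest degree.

17°

The section lies 25° from the strike.
tan(apparent dip) = tan 36° · sin 25° = 0.3071
apparent dip = arctan 0.3071 = 17.07°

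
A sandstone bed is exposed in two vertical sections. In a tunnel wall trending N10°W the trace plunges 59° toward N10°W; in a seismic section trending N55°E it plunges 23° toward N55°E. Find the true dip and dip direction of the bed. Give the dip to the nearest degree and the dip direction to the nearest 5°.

The two traces are lines in the plane: v₁ = (sin 350°·cos 59°, cos 350°·cos 59°, −sin 59°), v₂ = (sin 55°·cos 23°, cos 55°·cos 23°, −sin 23°).
Cross product v₁ × v₂ gives the pole to the plane: n ∝ (-0.254, 0.681, 0.430).
tan δ = √(n_x²+n_y²)/n_z = 0.727/0.430, so δ = 59.4°.
Dip direction = atan2(-0.254, 0.681) = 340° (azimuth of n's horizontal projection).

true dip 59°, dip direction 340°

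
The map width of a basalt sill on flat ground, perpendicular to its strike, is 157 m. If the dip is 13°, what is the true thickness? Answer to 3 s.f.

True thickness t = w · sin(dip) = 157 × sin 13°
t = 157 × 0.2250 = 35.317 m

35.3 m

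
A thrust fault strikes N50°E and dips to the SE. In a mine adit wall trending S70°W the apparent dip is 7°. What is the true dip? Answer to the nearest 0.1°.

19.7°

The section is 20° from the strike.
tan(true dip) = tan 7° / sin 20° = 0.3590
δ = arctan(0.3590) = 19.75°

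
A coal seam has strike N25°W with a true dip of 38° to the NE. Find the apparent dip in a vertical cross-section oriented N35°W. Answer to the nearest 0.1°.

7.7°

The section lies 10° from the strike.
tan(apparent dip) = tan 38° · sin 10° = 0.1357
apparent dip = arctan 0.1357 = 7.73°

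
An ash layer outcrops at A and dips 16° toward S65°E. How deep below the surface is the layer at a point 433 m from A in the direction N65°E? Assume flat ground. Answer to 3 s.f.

The hole lies 50° from the dip direction, so the down-dip offset is 433 × cos 50° = 278.33 m.
Depth = down-dip offset × tan(dip) = 278.33 × tan 16° = 278.33 × 0.2867
Depth = 79.81 m

79.8 m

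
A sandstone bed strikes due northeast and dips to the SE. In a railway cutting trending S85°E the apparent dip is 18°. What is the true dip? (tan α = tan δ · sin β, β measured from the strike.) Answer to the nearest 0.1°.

β = acute angle between strike due northeast and section S85°E = 50°.
tan δ = tan α / sin β = tan 18° / sin 50° = 0.3249 / 0.7660 = 0.4242
true dip = arctan 0.4242 = 22.98°

23.0°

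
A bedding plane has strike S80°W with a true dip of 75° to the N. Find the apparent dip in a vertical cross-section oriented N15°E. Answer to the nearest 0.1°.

Angle between strike (S80°W) and section (N15°E): β = 65°.
tan α = tan 75° × sin 65° = 3.7321 × 0.9063 = 3.3824
α = arctan(3.3824) = 73.53°

73.5°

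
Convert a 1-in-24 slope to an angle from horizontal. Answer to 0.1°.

2.4°

tan θ = 1/24 = 0.0417
θ = arctan(0.0417) = 2.39°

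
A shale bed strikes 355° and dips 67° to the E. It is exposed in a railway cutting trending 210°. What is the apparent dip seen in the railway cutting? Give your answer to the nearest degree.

The section lies 35° from the strike.
tan α = tan 67° × sin 35° = 2.3559 × 0.5736 = 1.3513
apparent dip = arctan 1.3513 = 53.50°

53°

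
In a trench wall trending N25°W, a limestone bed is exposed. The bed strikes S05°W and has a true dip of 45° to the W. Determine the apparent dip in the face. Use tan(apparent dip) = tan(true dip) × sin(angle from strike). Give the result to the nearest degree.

27°

The section lies 30° from the strike.
tan α = tan 45° × sin 30° = 1.0000 × 0.5000 = 0.5000
apparent dip = arctan 0.5000 = 26.57°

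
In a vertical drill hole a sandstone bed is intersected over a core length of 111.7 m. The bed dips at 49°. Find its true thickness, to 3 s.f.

73.3 m

True thickness t = h · cos(dip) = 111.7 × cos 49°
t = 111.7 × 0.6561 = 73.282 m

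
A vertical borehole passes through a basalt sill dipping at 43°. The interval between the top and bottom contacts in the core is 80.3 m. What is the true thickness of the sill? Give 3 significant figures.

58.7 m

True thickness t = h · cos(dip) = 80.3 × cos 43°
t = 80.3 × 0.7314 = 58.728 m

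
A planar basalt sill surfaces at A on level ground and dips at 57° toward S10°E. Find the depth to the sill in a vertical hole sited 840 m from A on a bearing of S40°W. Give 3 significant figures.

The hole lies 50° from the dip direction, so the down-dip offset is 840 × cos 50° = 539.94 m.
Depth = down-dip offset × tan(dip) = 539.94 × tan 57° = 539.94 × 1.5399
Depth = 831.44 m

831 m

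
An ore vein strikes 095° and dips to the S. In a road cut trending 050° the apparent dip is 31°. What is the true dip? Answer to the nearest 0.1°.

40.4°

β = acute angle between strike 095° and section 050° = 45°.
tan δ = tan α / sin β = tan 31° / sin 45° = 0.6009 / 0.7071 = 0.8497
true dip = arctan 0.8497 = 40.36°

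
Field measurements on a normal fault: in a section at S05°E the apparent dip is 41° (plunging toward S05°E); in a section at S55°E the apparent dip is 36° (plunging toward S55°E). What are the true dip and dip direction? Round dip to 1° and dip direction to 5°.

true dip 42°, dip direction 160°

Represent each trace as a vector plunging at its apparent dip toward its trend (east-north-up frame): v₁ = (0.066, -0.752, -0.656), v₂ = (0.663, -0.464, -0.588).
The plane normal is n = v₁ × v₂ ∝ (0.137, -0.396, 0.468).
True dip = arccos(n_z / |n|) = arccos(0.7446) = 41.9°.
Dip direction = azimuth of (n_x, n_y) = atan2(0.137, -0.396) = 161°.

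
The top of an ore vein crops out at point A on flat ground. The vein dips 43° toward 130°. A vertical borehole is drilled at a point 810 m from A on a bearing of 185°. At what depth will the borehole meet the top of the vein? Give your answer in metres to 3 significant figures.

The hole lies 55° from the dip direction, so the down-dip offset is 810 × cos 55° = 464.60 m.
Depth = down-dip offset × tan(dip) = 464.60 × tan 43° = 464.60 × 0.9325
Depth = 433.24 m

433 m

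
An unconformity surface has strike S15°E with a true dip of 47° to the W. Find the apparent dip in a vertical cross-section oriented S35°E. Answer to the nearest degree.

The strike is S15°E and the section trends S35°E; the acute angle between them is β = 20°.
tan(apparent dip) = tan 47° · sin 20° = 0.3668
α = arctan(0.3668) = 20.14°

20°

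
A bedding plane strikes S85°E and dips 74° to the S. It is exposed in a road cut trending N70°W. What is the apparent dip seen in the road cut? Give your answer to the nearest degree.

42°

The section lies 15° from the strike.
tan α = tan 74° × sin 15° = 3.4874 × 0.2588 = 0.9026
α = arctan(0.9026) = 42.07°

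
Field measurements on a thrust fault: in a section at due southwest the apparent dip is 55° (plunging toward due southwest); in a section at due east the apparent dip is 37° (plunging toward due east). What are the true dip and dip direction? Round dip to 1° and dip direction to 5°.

Represent each trace as a vector plunging at its apparent dip toward its trend (east-north-up frame): v₁ = (-0.406, -0.406, -0.819), v₂ = (0.799, 0.000, -0.602).
Cross product v₁ × v₂ gives the pole to the plane: n ∝ (0.244, -0.898, 0.324).
True dip = arccos(n_z / |n|) = arccos(0.3286) = 70.8°.
Dip direction = atan2(0.244, -0.898) = 165° (azimuth of n's horizontal projection).

true dip 71°, dip direction 165°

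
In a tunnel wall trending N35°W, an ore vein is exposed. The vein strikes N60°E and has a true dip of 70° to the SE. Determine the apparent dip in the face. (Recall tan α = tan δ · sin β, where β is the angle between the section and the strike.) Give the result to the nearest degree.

The section lies 85° from the strike.
tan(apparent dip) = tan 70° · sin 85° = 2.7370
α = arctan(2.7370) = 69.93°

70°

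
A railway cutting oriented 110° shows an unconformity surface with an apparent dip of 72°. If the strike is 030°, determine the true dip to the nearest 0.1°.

72.3°

β = acute angle between strike 030° and section 110° = 80°.
tan(true dip) = tan 72° / sin 80° = 3.1252
δ = arctan(3.1252) = 72.26°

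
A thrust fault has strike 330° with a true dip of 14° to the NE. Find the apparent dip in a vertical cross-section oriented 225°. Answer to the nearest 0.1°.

The strike is 330° and the section trends 225°; the acute angle between them is β = 75°.
tan α = tan 14° × sin 75° = 0.2493 × 0.9659 = 0.2408
apparent dip = arctan 0.2408 = 13.54°

13.5°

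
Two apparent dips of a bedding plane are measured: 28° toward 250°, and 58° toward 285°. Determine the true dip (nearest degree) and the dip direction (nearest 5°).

Each apparent-dip line lies in the plane. As unit vectors (x east, y north, z up), v₁ plunges 28°→250° and v₂ plunges 58°→285°.
The plane normal is n = v₁ × v₂ ∝ (-0.320, 0.463, 0.268).
True dip = arccos(n_z / |n|) = arccos(0.4301) = 64.5°.
The horizontal component of n points toward azimuth atan2(n_x, n_y) = 325°, the dip direction.

true dip 65°, dip direction 325°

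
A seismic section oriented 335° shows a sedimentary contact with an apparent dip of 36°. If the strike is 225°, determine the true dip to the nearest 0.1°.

37.7°

β = acute angle between strike 225° and section 335° = 70°.
tan δ = tan α / sin β = tan 36° / sin 70° = 0.7265 / 0.9397 = 0.7732
δ = arctan(0.7732) = 37.71°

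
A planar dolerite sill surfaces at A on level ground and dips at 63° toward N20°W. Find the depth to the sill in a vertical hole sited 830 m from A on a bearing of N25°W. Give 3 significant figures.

The hole lies 5° from the dip direction, so the down-dip offset is 830 × cos 5° = 826.84 m.
Depth = down-dip offset × tan(dip) = 826.84 × tan 63° = 826.84 × 1.9626
Depth = 1622.77 m

1620 m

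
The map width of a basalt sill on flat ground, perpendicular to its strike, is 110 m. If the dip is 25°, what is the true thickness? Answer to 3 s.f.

True thickness t = w · sin(dip) = 110 × sin 25°
t = 110 × 0.4226 = 46.488 m

46.5 m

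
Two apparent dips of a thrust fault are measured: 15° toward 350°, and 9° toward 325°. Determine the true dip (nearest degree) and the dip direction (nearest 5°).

true dip 18°, dip direction 025°

Represent each trace as a vector plunging at its apparent dip toward its trend (east-north-up frame): v₁ = (-0.168, 0.951, -0.259), v₂ = (-0.567, 0.809, -0.156).
The plane normal is n = v₁ × v₂ ∝ (0.061, 0.120, 0.403).
tan δ = √(n_x²+n_y²)/n_z = 0.135/0.403, so δ = 18.5°.
Dip direction = atan2(0.061, 0.120) = 27° (azimuth of n's horizontal projection).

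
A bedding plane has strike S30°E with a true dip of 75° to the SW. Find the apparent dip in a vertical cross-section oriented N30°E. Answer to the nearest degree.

73°

Angle between strike (S30°E) and section (N30°E): β = 60°.
tan(apparent dip) = tan 75° · sin 60° = 3.2321
α = arctan(3.2321) = 72.81°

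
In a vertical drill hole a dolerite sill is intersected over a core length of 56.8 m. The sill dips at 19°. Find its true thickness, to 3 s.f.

True thickness t = h · cos(dip) = 56.8 × cos 19°
t = 56.8 × 0.9455 = 53.705 m

53.7 m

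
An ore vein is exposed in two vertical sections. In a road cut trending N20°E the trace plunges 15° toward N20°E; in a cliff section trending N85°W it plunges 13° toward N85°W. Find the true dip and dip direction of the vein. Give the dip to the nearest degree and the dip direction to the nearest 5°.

true dip 22°, dip direction 330°

Represent each trace as a vector plunging at its apparent dip toward its trend (east-north-up frame): v₁ = (0.330, 0.908, -0.259), v₂ = (-0.971, 0.085, -0.225).
Cross product v₁ × v₂ gives the pole to the plane: n ∝ (-0.182, 0.326, 0.909).
tan δ = √(n_x²+n_y²)/n_z = 0.373/0.909, so δ = 22.3°.
Dip direction = atan2(-0.182, 0.326) = 331° (azimuth of n's horizontal projection).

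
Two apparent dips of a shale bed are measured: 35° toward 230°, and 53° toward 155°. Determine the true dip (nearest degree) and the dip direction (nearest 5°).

true dip 54°, dip direction 170°

The two traces are lines in the plane: v₁ = (sin 230°·cos 35°, cos 230°·cos 35°, −sin 35°), v₂ = (sin 155°·cos 53°, cos 155°·cos 53°, −sin 53°).
The plane normal is n = v₁ × v₂ ∝ (0.108, -0.647, 0.476).
Dip δ = arctan(|n_h|/n_z) = arctan(0.656/0.476) = 54.0°.
Dip direction = azimuth of (n_x, n_y) = atan2(0.108, -0.647) = 171°.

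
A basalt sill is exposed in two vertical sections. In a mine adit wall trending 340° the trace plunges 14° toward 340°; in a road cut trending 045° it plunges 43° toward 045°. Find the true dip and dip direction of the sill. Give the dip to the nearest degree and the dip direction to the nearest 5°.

true dip 43°, dip direction 055°

The two traces are lines in the plane: v₁ = (sin 340°·cos 14°, cos 340°·cos 14°, −sin 14°), v₂ = (sin 45°·cos 43°, cos 45°·cos 43°, −sin 43°).
Cross product v₁ × v₂ gives the pole to the plane: n ∝ (0.497, 0.351, 0.643).
True dip = arccos(n_z / |n|) = arccos(0.7264) = 43.4°.
Dip direction = azimuth of (n_x, n_y) = atan2(0.497, 0.351) = 55°.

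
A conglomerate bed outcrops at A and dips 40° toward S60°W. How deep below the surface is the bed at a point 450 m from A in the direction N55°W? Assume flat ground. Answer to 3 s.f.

160 m

The hole lies 65° from the dip direction, so the down-dip offset is 450 × cos 65° = 190.18 m.
Depth = down-dip offset × tan(dip) = 190.18 × tan 40° = 190.18 × 0.8391
Depth = 159.58 m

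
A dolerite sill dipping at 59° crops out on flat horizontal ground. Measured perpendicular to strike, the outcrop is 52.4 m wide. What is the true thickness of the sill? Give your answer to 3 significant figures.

True thickness t = w · sin(dip) = 52.4 × sin 59°
t = 52.4 × 0.8572 = 44.916 m

44.9 m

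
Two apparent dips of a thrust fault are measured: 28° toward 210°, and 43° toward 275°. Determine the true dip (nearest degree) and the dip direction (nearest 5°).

true dip 43°, dip direction 265°

Represent each trace as a vector plunging at its apparent dip toward its trend (east-north-up frame): v₁ = (-0.441, -0.765, -0.469), v₂ = (-0.729, 0.064, -0.682).
The plane normal is n = v₁ × v₂ ∝ (-0.551, -0.041, 0.585).
tan δ = √(n_x²+n_y²)/n_z = 0.553/0.585, so δ = 43.4°.
Dip direction = azimuth of (n_x, n_y) = atan2(-0.551, -0.041) = 266°.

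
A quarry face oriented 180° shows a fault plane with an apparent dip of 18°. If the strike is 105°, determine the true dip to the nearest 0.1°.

β = acute angle between strike 105° and section 180° = 75°.
tan(true dip) = tan 18° / sin 75° = 0.3364
δ = arctan(0.3364) = 18.59°

18.6°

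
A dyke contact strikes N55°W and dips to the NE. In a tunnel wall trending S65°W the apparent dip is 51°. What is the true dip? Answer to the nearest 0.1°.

55.0°

β = acute angle between strike N55°W and section S65°W = 60°.
tan δ = tan α / sin β = tan 51° / sin 60° = 1.2349 / 0.8660 = 1.4259
δ = arctan(1.4259) = 54.96°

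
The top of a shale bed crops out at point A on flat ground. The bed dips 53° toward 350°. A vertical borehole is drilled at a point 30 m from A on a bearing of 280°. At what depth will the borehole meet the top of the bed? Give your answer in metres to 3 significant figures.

13.6 m

The hole lies 70° from the dip direction, so the down-dip offset is 30 × cos 70° = 10.26 m.
Depth = down-dip offset × tan(dip) = 10.26 × tan 53° = 10.26 × 1.3270
Depth = 13.62 m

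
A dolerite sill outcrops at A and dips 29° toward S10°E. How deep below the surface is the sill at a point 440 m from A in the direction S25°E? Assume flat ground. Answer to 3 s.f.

The hole lies 15° from the dip direction, so the down-dip offset is 440 × cos 15° = 425.01 m.
Depth = down-dip offset × tan(dip) = 425.01 × tan 29° = 425.01 × 0.5543
Depth = 235.59 m

236 m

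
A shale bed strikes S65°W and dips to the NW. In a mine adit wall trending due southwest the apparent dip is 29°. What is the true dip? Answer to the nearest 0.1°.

58.3°

The section is 20° from the strike.
tan(true dip) = tan 29° / sin 20° = 1.6207
δ = arctan(1.6207) = 58.32°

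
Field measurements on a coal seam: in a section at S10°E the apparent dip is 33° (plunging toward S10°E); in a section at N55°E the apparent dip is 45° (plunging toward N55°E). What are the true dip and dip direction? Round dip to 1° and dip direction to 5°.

Represent each trace as a vector plunging at its apparent dip toward its trend (east-north-up frame): v₁ = (0.146, -0.826, -0.545), v₂ = (0.579, 0.406, -0.707).
Cross product v₁ × v₂ gives the pole to the plane: n ∝ (0.805, -0.212, 0.537).
tan δ = √(n_x²+n_y²)/n_z = 0.832/0.537, so δ = 57.2°.
Dip direction = atan2(0.805, -0.212) = 105° (azimuth of n's horizontal projection).

true dip 57°, dip direction 105°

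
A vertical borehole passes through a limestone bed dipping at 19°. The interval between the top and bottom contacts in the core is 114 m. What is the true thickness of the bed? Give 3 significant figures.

108 m

True thickness t = h · cos(dip) = 114 × cos 19°
t = 114 × 0.9455 = 107.789 m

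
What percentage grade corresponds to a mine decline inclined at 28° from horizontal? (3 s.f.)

53.2%

grade % = 100 × tan 28° = 100 × 0.5317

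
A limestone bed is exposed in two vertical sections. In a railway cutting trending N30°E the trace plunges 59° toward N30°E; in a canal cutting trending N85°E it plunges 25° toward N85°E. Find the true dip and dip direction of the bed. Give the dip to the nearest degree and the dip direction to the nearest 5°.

true dip 61°, dip direction 010°

Represent each trace as a vector plunging at its apparent dip toward its trend (east-north-up frame): v₁ = (0.258, 0.446, -0.857), v₂ = (0.903, 0.079, -0.423).
Cross product v₁ × v₂ gives the pole to the plane: n ∝ (0.121, 0.665, 0.382).
tan δ = √(n_x²+n_y²)/n_z = 0.676/0.382, so δ = 60.5°.
The horizontal component of n points toward azimuth atan2(n_x, n_y) = 10°, the dip direction.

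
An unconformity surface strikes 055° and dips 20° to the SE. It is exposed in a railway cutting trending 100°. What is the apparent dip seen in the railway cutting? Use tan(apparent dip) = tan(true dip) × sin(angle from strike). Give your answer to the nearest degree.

The strike is 055° and the section trends 100°; the acute angle between them is β = 45°.
tan(apparent dip) = tan 20° · sin 45° = 0.2574
α = arctan(0.2574) = 14.43°

14°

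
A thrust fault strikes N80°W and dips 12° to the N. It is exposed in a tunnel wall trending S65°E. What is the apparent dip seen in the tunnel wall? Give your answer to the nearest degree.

3°

The strike is N80°W and the section trends S65°E; the acute angle between them is β = 15°.
tan(apparent dip) = tan 12° · sin 15° = 0.0550
α = arctan(0.0550) = 3.15°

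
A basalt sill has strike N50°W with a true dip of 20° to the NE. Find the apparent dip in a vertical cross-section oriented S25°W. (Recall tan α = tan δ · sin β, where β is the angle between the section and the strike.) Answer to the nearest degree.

19°

The strike is N50°W and the section trends S25°W; the acute angle between them is β = 75°.
tan α = tan 20° × sin 75° = 0.3640 × 0.9659 = 0.3516
α = arctan(0.3516) = 19.37°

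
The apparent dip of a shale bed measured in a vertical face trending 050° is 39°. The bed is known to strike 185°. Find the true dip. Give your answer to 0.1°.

48.9°

β = acute angle between strike 185° and section 050° = 45°.
tan δ = tan α / sin β = tan 39° / sin 45° = 0.8098 / 0.7071 = 1.1452
δ = arctan(1.1452) = 48.87°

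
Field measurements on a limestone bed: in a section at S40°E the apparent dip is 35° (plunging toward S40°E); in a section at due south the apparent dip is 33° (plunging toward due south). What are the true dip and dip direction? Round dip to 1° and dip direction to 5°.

true dip 36°, dip direction 155°

Each apparent-dip line lies in the plane. As unit vectors (x east, y north, z up), v₁ plunges 35°→S40°E and v₂ plunges 33°→due south.
Cross product v₁ × v₂ gives the pole to the plane: n ∝ (0.139, -0.287, 0.442).
Dip δ = arctan(|n_h|/n_z) = arctan(0.319/0.442) = 35.8°.
Dip direction = atan2(0.139, -0.287) = 154° (azimuth of n's horizontal projection).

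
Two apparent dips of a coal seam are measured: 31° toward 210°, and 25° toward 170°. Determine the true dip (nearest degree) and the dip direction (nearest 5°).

Each apparent-dip line lies in the plane. As unit vectors (x east, y north, z up), v₁ plunges 31°→210° and v₂ plunges 25°→170°.
The plane normal is n = v₁ × v₂ ∝ (-0.146, -0.262, 0.499).
tan δ = √(n_x²+n_y²)/n_z = 0.300/0.499, so δ = 31.0°.
The horizontal component of n points toward azimuth atan2(n_x, n_y) = 209°, the dip direction.

true dip 31°, dip direction 210°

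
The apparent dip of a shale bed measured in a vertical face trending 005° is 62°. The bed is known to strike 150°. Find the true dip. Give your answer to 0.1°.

The section is 35° from the strike.
tan δ = tan α / sin β = tan 62° / sin 35° = 1.8807 / 0.5736 = 3.2789
δ = arctan(3.2789) = 73.04°

73.0°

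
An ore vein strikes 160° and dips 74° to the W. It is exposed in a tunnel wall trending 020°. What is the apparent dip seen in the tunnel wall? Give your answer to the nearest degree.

Angle between strike (160°) and section (020°): β = 40°.
tan(apparent dip) = tan 74° · sin 40° = 2.2417
α = arctan(2.2417) = 65.96°

66°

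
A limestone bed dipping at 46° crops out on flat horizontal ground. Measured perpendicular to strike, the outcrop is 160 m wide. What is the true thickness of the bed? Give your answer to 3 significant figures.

True thickness t = w · sin(dip) = 160 × sin 46°
t = 160 × 0.7193 = 115.094 m

115 m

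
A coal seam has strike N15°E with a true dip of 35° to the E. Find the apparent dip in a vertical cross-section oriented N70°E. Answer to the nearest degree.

30°

The section lies 55° from the strike.
tan α = tan 35° × sin 55° = 0.7002 × 0.8192 = 0.5736
α = arctan(0.5736) = 29.84°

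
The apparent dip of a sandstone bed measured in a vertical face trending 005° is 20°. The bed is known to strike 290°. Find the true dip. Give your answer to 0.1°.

20.6°

β = acute angle between strike 290° and section 005° = 75°.
tan δ = tan α / sin β = tan 20° / sin 75° = 0.3640 / 0.9659 = 0.3768
true dip = arctan 0.3768 = 20.65°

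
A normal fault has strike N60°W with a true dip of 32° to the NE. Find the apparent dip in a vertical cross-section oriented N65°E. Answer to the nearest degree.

27°

Angle between strike (N60°W) and section (N65°E): β = 55°.
tan(apparent dip) = tan 32° · sin 55° = 0.5119
apparent dip = arctan 0.5119 = 27.11°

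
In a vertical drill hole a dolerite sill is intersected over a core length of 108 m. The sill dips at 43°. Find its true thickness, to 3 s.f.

79.0 m

True thickness t = h · cos(dip) = 108 × cos 43°
t = 108 × 0.7314 = 78.986 m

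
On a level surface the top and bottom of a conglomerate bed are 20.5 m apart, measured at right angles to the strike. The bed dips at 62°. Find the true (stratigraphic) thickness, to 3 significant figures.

True thickness t = w · sin(dip) = 20.5 × sin 62°
t = 20.5 × 0.8829 = 18.100 m

18.1 m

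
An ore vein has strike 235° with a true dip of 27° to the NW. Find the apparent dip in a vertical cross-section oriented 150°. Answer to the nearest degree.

The strike is 235° and the section trends 150°; the acute angle between them is β = 85°.
tan(apparent dip) = tan 27° · sin 85° = 0.5076
α = arctan(0.5076) = 26.91°

27°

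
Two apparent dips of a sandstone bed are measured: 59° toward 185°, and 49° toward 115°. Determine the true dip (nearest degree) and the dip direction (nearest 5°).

true dip 61°, dip direction 165°

The two traces are lines in the plane: v₁ = (sin 185°·cos 59°, cos 185°·cos 59°, −sin 59°), v₂ = (sin 115°·cos 49°, cos 115°·cos 49°, −sin 49°).
Cross product v₁ × v₂ gives the pole to the plane: n ∝ (0.150, -0.544, 0.318).
True dip = arccos(n_z / |n|) = arccos(0.4907) = 60.6°.
Dip direction = atan2(0.150, -0.544) = 165° (azimuth of n's horizontal projection).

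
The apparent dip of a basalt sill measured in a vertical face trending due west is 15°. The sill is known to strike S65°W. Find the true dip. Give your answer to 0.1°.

32.4°

β = acute angle between strike S65°W and section due west = 25°.
tan δ = tan α / sin β = tan 15° / sin 25° = 0.2679 / 0.4226 = 0.6340
δ = arctan(0.6340) = 32.38°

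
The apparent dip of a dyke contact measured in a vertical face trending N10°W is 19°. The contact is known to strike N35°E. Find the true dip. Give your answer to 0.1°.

26.0°

β = acute angle between strike N35°E and section N10°W = 45°.
tan δ = tan α / sin β = tan 19° / sin 45° = 0.3443 / 0.7071 = 0.4870
δ = arctan(0.4870) = 25.96°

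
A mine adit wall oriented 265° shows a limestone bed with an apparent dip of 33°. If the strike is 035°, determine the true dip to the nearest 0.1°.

40.3°

β = acute angle between strike 035° and section 265° = 50°.
tan(true dip) = tan 33° / sin 50° = 0.8477
δ = arctan(0.8477) = 40.29°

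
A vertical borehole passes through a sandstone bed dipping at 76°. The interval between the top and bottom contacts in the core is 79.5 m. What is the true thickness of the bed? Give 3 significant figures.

True thickness t = h · cos(dip) = 79.5 × cos 76°
t = 79.5 × 0.2419 = 19.233 m

19.2 m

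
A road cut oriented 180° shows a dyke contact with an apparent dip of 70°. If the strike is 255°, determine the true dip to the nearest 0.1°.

The section is 75° from the strike.
tan δ = tan α / sin β = tan 70° / sin 75° = 2.7475 / 0.9659 = 2.8444
δ = arctan(2.8444) = 70.63°

70.6°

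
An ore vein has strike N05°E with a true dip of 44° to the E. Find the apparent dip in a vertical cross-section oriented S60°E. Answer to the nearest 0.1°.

Angle between strike (N05°E) and section (S60°E): β = 65°.
tan(apparent dip) = tan 44° · sin 65° = 0.8752
α = arctan(0.8752) = 41.19°

41.2°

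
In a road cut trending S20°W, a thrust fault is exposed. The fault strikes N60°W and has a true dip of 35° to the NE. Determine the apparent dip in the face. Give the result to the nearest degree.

35°

The strike is N60°W and the section trends S20°W; the acute angle between them is β = 80°.
tan(apparent dip) = tan 35° · sin 80° = 0.6896
apparent dip = arctan 0.6896 = 34.59°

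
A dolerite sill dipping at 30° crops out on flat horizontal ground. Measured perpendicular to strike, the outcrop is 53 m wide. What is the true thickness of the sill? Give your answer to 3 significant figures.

True thickness t = w · sin(dip) = 53 × sin 30°
t = 53 × 0.5000 = 26.500 m

26.5 m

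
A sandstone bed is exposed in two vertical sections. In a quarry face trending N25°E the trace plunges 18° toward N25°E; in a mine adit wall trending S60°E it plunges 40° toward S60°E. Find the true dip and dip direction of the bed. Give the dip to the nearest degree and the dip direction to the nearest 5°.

true dip 43°, dip direction 095°

Represent each trace as a vector plunging at its apparent dip toward its trend (east-north-up frame): v₁ = (0.402, 0.862, -0.309), v₂ = (0.663, -0.383, -0.643).
The plane normal is n = v₁ × v₂ ∝ (0.672, -0.053, 0.726).
tan δ = √(n_x²+n_y²)/n_z = 0.675/0.726, so δ = 42.9°.
Dip direction = atan2(0.672, -0.053) = 95° (azimuth of n's horizontal projection).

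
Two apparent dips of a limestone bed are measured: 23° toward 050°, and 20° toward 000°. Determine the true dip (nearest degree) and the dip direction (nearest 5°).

Represent each trace as a vector plunging at its apparent dip toward its trend (east-north-up frame): v₁ = (0.705, 0.592, -0.391), v₂ = (0.000, 0.940, -0.342).
Cross product v₁ × v₂ gives the pole to the plane: n ∝ (0.165, 0.241, 0.663).
True dip = arccos(n_z / |n|) = arccos(0.9150) = 23.8°.
Dip direction = azimuth of (n_x, n_y) = atan2(0.165, 0.241) = 34°.

true dip 24°, dip direction 035°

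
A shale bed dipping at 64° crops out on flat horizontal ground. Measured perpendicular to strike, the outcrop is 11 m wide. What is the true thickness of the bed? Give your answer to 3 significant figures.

True thickness t = w · sin(dip) = 11 × sin 64°
t = 11 × 0.8988 = 9.887 m

9.89 m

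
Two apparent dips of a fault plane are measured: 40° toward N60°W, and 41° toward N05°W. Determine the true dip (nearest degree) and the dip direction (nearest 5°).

Each apparent-dip line lies in the plane. As unit vectors (x east, y north, z up), v₁ plunges 40°→N60°W and v₂ plunges 41°→N05°W.
n = v₁ × v₂ = (-0.232, 0.393, 0.474) (taken with n_z > 0).
tan δ = √(n_x²+n_y²)/n_z = 0.456/0.474, so δ = 43.9°.
Dip direction = azimuth of (n_x, n_y) = atan2(-0.232, 0.393) = 329°.

true dip 44°, dip direction 330°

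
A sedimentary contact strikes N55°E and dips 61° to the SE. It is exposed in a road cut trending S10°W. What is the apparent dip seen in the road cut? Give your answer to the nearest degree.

52°

The strike is N55°E and the section trends S10°W; the acute angle between them is β = 45°.
tan(apparent dip) = tan 61° · sin 45° = 1.2757
α = arctan(1.2757) = 51.91°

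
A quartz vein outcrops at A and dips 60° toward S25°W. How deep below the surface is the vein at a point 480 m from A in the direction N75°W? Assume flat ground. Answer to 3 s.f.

144 m

The hole lies 80° from the dip direction, so the down-dip offset is 480 × cos 80° = 83.35 m.
Depth = down-dip offset × tan(dip) = 83.35 × tan 60° = 83.35 × 1.7321
Depth = 144.37 m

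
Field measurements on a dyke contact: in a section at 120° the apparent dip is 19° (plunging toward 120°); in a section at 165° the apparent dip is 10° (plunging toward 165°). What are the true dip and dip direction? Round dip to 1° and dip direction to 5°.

true dip 20°, dip direction 105°

The two traces are lines in the plane: v₁ = (sin 120°·cos 19°, cos 120°·cos 19°, −sin 19°), v₂ = (sin 165°·cos 10°, cos 165°·cos 10°, −sin 10°).
n = v₁ × v₂ = (0.228, -0.059, 0.658) (taken with n_z > 0).
Dip δ = arctan(|n_h|/n_z) = arctan(0.235/0.658) = 19.7°.
Dip direction = azimuth of (n_x, n_y) = atan2(0.228, -0.059) = 105°.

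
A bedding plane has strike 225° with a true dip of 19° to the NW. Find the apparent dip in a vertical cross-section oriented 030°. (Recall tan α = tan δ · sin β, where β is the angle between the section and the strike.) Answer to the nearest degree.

Angle between strike (225°) and section (030°): β = 15°.
tan α = tan 19° × sin 15° = 0.3443 × 0.2588 = 0.0891
α = arctan(0.0891) = 5.09°

5°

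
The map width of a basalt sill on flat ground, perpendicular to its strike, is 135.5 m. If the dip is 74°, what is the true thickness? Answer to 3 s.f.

True thickness t = w · sin(dip) = 135.5 × sin 74°
t = 135.5 × 0.9613 = 130.251 m

130 m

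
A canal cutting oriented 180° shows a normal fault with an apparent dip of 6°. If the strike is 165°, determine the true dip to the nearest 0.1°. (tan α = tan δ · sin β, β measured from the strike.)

22.1°

The section is 15° from the strike.
tan(true dip) = tan 6° / sin 15° = 0.4061
true dip = arctan 0.4061 = 22.10°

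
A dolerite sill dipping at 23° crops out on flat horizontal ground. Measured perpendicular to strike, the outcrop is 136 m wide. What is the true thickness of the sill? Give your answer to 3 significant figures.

53.1 m

True thickness t = w · sin(dip) = 136 × sin 23°
t = 136 × 0.3907 = 53.139 m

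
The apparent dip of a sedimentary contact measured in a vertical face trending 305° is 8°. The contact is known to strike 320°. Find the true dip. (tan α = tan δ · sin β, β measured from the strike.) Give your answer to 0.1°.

28.5°

The section is 15° from the strike.
tan δ = tan α / sin β = tan 8° / sin 15° = 0.1405 / 0.2588 = 0.5430
δ = arctan(0.5430) = 28.50°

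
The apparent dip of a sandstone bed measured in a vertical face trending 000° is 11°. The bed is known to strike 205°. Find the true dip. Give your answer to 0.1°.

24.7°

β = acute angle between strike 205° and section 000° = 25°.
tan δ = tan α / sin β = tan 11° / sin 25° = 0.1944 / 0.4226 = 0.4599
δ = arctan(0.4599) = 24.70°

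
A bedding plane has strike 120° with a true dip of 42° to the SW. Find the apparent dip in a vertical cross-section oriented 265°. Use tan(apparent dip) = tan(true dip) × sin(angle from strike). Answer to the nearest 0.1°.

27.3°

The strike is 120° and the section trends 265°; the acute angle between them is β = 35°.
tan α = tan 42° × sin 35° = 0.9004 × 0.5736 = 0.5165
α = arctan(0.5165) = 27.31°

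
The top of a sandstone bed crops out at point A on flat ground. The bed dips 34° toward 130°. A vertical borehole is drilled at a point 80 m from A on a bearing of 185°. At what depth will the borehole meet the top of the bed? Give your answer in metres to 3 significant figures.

31.0 m

The hole lies 55° from the dip direction, so the down-dip offset is 80 × cos 55° = 45.89 m.
Depth = down-dip offset × tan(dip) = 45.89 × tan 34° = 45.89 × 0.6745
Depth = 30.95 m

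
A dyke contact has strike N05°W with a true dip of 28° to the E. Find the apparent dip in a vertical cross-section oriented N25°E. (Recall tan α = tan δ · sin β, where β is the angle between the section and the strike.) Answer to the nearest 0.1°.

14.9°

The section lies 30° from the strike.
tan α = tan 28° × sin 30° = 0.5317 × 0.5000 = 0.2659
α = arctan(0.2659) = 14.89°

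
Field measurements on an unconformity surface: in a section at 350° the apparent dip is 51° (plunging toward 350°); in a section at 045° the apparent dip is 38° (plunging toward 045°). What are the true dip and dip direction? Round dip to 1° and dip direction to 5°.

The two traces are lines in the plane: v₁ = (sin 350°·cos 51°, cos 350°·cos 51°, −sin 51°), v₂ = (sin 45°·cos 38°, cos 45°·cos 38°, −sin 38°).
The plane normal is n = v₁ × v₂ ∝ (-0.051, 0.500, 0.406).
Dip δ = arctan(|n_h|/n_z) = arctan(0.503/0.406) = 51.1°.
Dip direction = azimuth of (n_x, n_y) = atan2(-0.051, 0.500) = 354°.

true dip 51°, dip direction 355°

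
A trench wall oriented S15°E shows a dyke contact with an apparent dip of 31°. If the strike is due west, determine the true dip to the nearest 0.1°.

31.9°

The section is 75° from the strike.
tan(true dip) = tan 31° / sin 75° = 0.6221
true dip = arctan 0.6221 = 31.88°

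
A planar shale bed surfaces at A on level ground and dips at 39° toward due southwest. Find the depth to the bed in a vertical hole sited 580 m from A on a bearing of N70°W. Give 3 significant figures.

The hole lies 65° from the dip direction, so the down-dip offset is 580 × cos 65° = 245.12 m.
Depth = down-dip offset × tan(dip) = 245.12 × tan 39° = 245.12 × 0.8098
Depth = 198.49 m

198 m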